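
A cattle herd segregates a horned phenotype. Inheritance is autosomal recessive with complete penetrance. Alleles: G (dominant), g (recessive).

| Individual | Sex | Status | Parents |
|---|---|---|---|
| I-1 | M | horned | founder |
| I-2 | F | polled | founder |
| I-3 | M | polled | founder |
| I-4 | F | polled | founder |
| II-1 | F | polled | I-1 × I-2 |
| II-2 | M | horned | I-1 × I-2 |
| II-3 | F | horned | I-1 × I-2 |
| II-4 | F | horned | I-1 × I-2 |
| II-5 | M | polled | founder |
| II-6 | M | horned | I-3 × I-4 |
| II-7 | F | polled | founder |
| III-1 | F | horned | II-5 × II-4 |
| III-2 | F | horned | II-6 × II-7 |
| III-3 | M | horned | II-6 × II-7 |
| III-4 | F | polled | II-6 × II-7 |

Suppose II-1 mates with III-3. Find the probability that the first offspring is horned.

II-1 is polled so carries G and received g from I-1 (gg), so II-1 is Gg.
III-3 is horned, so III-3 is gg.
The cross gives 1/2 Gg : 1/2 gg, so P(offspring is horned) = 1/2.

1/2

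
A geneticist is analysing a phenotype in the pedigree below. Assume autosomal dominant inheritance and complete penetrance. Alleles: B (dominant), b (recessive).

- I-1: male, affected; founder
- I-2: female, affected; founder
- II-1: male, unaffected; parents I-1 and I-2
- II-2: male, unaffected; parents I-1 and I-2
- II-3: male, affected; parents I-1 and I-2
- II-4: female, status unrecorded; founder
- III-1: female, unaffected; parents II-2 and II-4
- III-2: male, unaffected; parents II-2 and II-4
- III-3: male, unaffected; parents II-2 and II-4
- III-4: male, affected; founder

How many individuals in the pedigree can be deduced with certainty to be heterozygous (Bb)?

Obligate heterozygotes: I-1 is affected so carries B and passed b to II-1 (bb), so I-1 is Bb; I-2 is affected so carries B and passed b to II-1 (bb), so I-2 is Bb.
Every other individual is either homozygous by phenotype or has at least one consistent homozygous assignment, so the count is 2.

2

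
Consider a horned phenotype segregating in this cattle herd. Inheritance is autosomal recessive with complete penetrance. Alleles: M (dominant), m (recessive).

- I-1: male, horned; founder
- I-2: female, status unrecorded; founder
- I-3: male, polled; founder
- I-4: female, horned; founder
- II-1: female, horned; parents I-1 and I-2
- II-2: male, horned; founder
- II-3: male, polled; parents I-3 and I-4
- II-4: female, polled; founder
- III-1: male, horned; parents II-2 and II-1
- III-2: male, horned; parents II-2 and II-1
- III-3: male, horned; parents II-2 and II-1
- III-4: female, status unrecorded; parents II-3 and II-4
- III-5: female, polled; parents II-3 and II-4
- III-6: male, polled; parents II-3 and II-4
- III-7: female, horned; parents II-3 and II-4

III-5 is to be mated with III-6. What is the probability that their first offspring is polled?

II-3 is polled so carries M and received m from I-4 (mm), so II-3 is Mm.
II-4 is polled so carries M and passed m to III-7 (mm), so II-4 is Mm.
III-5 is a polled offspring of II-3 (Mm) × II-4 (Mm), whose cross gives 1/4 MM : 1/2 Mm : 1/4 mm; conditioning on being polled, III-5 is MM with probability 1/3, Mm with probability 2/3.
III-6 is a polled offspring of II-3 (Mm) × II-4 (Mm), whose cross gives 1/4 MM : 1/2 Mm : 1/4 mm; conditioning on being polled, III-6 is MM with probability 1/3, Mm with probability 2/3.
Summing over parental genotype combinations, P(offspring is polled) = 1/9·1 + 2/9·1 + 2/9·1 + 4/9·3/4 = 8/9.

8/9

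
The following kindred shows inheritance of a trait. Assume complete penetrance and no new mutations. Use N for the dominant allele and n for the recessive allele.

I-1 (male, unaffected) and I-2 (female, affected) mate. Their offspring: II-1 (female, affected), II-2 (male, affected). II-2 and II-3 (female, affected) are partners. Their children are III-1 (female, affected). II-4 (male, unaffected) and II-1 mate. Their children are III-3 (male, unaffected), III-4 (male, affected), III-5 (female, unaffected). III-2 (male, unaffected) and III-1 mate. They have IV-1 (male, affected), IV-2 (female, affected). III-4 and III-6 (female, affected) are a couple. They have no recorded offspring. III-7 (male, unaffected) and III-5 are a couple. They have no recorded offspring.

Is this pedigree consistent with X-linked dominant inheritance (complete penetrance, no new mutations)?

Yes

A consistent assignment under X-linked dominant exists: I-1 X^n Y, I-2 X^N X^N, II-1 X^N X^n, II-2 X^N Y, II-3 X^N X^N, II-4 X^n Y, III-1 X^N X^N, III-2 X^n Y, III-3 X^n Y, III-4 X^N Y, III-5 X^n X^n, III-6 X^N X^N, III-7 X^n Y, IV-1 X^N Y, IV-2 X^N X^n.
In this assignment every recorded phenotype matches its genotype and every non-founder's genotype is obtainable from its parents' genotypes, so the pedigree is consistent.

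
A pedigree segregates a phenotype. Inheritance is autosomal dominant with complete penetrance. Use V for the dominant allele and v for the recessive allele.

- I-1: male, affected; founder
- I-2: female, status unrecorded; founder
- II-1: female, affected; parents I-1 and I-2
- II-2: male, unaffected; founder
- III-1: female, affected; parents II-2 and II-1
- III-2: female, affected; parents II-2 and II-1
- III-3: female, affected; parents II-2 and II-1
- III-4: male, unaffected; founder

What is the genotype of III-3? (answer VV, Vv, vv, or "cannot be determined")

From phenotype alone, III-3 is VV or Vv.
III-3 is affected so carries V and received v from II-2 (vv), so III-3 is Vv.

Vv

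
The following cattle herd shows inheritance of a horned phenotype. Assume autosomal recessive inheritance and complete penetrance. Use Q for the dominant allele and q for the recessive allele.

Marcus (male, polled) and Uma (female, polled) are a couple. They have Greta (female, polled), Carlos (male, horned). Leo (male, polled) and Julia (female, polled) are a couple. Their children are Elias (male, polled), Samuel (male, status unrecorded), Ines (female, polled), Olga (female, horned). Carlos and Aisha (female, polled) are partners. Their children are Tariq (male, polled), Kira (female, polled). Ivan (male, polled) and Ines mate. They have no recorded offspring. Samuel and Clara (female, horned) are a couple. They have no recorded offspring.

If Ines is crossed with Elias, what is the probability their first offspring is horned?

1/9

Leo is polled so carries Q and passed q to Olga (qq), so Leo is Qq.
Julia is polled so carries Q and passed q to Olga (qq), so Julia is Qq.
Ines is a polled offspring of Leo (Qq) × Julia (Qq), whose cross gives 1/4 QQ : 1/2 Qq : 1/4 qq; conditioning on being polled, Ines is QQ with probability 1/3, Qq with probability 2/3.
Elias is a polled offspring of Leo (Qq) × Julia (Qq), whose cross gives 1/4 QQ : 1/2 Qq : 1/4 qq; conditioning on being polled, Elias is QQ with probability 1/3, Qq with probability 2/3.
Summing over parental genotype combinations, P(offspring is horned) = 4/9·1/4 = 1/9.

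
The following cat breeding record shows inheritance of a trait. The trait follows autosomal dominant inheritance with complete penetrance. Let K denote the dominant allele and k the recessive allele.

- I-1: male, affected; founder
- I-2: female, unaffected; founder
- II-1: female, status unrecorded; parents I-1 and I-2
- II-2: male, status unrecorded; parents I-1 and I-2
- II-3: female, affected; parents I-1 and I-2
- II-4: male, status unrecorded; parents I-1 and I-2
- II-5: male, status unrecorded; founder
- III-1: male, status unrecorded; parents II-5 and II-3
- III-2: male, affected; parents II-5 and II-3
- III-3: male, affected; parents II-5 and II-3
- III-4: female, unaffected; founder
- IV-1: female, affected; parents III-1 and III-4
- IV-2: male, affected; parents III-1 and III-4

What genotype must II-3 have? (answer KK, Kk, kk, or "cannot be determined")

Kk

From phenotype alone, II-3 is KK or Kk.
II-3 is affected so carries K and received k from I-2 (kk), so II-3 is Kk.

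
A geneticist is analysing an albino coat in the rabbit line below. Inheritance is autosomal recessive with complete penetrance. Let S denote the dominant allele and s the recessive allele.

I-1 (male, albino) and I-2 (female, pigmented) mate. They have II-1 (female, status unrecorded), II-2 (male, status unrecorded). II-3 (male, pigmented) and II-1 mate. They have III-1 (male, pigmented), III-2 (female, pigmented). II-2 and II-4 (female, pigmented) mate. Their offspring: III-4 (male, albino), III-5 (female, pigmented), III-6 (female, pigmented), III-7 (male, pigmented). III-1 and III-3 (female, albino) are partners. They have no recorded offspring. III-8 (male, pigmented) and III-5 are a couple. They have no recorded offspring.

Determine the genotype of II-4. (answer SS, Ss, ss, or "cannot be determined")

From phenotype alone, II-4 is SS or Ss.
II-4 is pigmented so carries S and passed s to III-4 (ss), so II-4 is Ss.

Ss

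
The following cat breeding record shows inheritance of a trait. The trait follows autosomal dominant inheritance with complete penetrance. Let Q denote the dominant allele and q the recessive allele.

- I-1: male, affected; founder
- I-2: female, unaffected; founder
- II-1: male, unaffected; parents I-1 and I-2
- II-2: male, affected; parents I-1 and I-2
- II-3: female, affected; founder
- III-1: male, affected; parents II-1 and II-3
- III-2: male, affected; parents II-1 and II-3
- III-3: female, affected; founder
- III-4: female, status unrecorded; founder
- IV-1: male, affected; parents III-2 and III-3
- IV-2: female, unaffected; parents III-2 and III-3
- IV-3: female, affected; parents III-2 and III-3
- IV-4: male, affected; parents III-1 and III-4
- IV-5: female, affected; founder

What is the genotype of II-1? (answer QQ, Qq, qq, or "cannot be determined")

II-1 is unaffected, so II-1 is qq.

qq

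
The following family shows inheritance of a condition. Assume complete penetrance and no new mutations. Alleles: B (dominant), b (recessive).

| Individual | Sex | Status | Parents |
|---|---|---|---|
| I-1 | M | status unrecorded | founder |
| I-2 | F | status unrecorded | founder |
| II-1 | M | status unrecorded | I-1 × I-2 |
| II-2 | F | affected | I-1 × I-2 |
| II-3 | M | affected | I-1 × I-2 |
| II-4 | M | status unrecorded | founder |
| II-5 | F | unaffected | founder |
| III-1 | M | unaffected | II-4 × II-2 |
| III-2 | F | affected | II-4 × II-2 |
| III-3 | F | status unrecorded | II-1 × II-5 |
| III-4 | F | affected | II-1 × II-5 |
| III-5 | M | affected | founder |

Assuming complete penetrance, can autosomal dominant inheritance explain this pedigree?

Yes

A consistent assignment under autosomal dominant exists: I-1 BB, I-2 Bb, II-1 BB, II-2 Bb, II-3 BB, II-4 Bb, II-5 bb, III-1 bb, III-2 BB, III-3 Bb, III-4 Bb, III-5 BB.
In this assignment every recorded phenotype matches its genotype and every non-founder's genotype is obtainable from its parents' genotypes, so the pedigree is consistent.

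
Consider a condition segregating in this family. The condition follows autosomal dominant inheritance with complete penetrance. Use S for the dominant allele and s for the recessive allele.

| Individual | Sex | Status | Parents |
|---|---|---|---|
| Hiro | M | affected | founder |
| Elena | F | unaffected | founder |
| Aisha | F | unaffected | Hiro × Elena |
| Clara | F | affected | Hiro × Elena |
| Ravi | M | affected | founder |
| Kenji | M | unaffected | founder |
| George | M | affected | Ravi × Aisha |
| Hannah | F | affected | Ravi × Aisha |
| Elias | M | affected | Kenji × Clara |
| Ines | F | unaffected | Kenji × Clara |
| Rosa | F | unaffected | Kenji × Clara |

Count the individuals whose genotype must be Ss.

5

Obligate heterozygotes: Hiro is affected so carries S and passed s to Aisha (ss), so Hiro is Ss; Clara is affected so carries S and received s from Elena (ss), so Clara is Ss; George is affected so carries S and received s from Aisha (ss), so George is Ss; Hannah is affected so carries S and received s from Aisha (ss), so Hannah is Ss; Elias is affected so carries S and received s from Kenji (ss), so Elias is Ss.
Every other individual is either homozygous by phenotype or has at least one consistent homozygous assignment, so the count is 5.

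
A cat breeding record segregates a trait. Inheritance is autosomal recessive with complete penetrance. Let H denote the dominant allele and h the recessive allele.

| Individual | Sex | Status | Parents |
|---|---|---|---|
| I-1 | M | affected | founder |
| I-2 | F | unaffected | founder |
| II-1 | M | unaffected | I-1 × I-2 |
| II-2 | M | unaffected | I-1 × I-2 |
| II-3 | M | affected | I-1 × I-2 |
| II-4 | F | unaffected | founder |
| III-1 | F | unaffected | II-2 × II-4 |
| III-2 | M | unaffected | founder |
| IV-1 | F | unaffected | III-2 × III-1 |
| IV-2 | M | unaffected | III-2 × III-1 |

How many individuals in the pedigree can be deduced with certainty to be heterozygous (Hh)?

3

Obligate heterozygotes: I-2 is unaffected so carries H and passed h to II-3 (hh), so I-2 is Hh; II-1 is unaffected so carries H and received h from I-1 (hh), so II-1 is Hh; II-2 is unaffected so carries H and received h from I-1 (hh), so II-2 is Hh.
Every other individual is either homozygous by phenotype or has at least one consistent homozygous assignment, so the count is 3.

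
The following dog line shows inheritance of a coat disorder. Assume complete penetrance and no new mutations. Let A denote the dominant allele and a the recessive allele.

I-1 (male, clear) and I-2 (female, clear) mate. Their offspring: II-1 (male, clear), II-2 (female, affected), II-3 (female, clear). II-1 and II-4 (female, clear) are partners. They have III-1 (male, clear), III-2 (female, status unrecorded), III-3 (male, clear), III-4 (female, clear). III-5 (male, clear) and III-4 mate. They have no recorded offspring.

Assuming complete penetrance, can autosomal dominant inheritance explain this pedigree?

Under autosomal dominant, II-2 (affected, female) cannot arise from I-1 (clear) × I-2 (clear).

No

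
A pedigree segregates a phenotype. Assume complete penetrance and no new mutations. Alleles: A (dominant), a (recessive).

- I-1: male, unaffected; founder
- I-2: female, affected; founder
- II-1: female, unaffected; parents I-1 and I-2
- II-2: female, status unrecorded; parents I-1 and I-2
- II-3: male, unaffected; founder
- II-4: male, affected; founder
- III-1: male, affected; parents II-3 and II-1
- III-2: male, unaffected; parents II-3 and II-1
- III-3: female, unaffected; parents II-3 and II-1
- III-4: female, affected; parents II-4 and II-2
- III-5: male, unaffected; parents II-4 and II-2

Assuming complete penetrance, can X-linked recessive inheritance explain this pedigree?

A consistent assignment under X-linked recessive exists: I-1 X^A Y, I-2 X^a X^a, II-1 X^A X^a, II-2 X^A X^a, II-3 X^A Y, II-4 X^a Y, III-1 X^a Y, III-2 X^A Y, III-3 X^A X^A, III-4 X^a X^a, III-5 X^A Y.
In this assignment every recorded phenotype matches its genotype and every non-founder's genotype is obtainable from its parents' genotypes, so the pedigree is consistent.

Yes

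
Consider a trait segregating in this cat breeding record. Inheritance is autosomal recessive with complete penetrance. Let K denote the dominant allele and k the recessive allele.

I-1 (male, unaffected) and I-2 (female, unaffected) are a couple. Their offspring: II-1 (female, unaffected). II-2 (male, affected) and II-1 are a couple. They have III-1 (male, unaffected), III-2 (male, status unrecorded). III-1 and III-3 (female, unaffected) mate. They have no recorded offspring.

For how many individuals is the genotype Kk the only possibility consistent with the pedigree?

Obligate heterozygotes: III-1 is unaffected so carries K and received k from II-2 (kk), so III-1 is Kk.
Every other individual is either homozygous by phenotype or has at least one consistent homozygous assignment, so the count is 1.

1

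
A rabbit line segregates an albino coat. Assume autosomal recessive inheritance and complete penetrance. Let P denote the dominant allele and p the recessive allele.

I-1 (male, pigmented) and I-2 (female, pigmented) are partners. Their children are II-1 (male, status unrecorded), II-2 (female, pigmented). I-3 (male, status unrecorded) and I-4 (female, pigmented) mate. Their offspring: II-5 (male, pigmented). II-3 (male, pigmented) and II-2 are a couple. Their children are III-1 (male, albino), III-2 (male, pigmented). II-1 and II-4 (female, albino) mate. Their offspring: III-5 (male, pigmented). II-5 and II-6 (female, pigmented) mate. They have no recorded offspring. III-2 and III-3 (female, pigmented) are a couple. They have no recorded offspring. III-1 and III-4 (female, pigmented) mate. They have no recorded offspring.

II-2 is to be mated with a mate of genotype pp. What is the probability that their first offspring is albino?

II-2 is pigmented so carries P and passed p to III-1 (pp), so II-2 is Pp.
The cross gives 1/2 Pp : 1/2 pp, so P(offspring is albino) = 1/2.

1/2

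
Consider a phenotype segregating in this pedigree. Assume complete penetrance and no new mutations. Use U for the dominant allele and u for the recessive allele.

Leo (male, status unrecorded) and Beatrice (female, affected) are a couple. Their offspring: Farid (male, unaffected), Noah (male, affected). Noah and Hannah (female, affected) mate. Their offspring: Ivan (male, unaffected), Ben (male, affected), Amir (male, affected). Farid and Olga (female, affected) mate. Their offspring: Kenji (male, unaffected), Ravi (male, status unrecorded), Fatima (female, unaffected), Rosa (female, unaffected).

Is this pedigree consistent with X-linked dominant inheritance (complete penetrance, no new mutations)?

A consistent assignment under X-linked dominant exists: Leo X^U Y, Beatrice X^U X^u, Farid X^u Y, Noah X^U Y, Hannah X^U X^u, Olga X^U X^u, Ivan X^u Y, Ben X^U Y, Amir X^U Y, Kenji X^u Y, Ravi X^U Y, Fatima X^u X^u, Rosa X^u X^u.
In this assignment every recorded phenotype matches its genotype and every non-founder's genotype is obtainable from its parents' genotypes, so the pedigree is consistent.

Yes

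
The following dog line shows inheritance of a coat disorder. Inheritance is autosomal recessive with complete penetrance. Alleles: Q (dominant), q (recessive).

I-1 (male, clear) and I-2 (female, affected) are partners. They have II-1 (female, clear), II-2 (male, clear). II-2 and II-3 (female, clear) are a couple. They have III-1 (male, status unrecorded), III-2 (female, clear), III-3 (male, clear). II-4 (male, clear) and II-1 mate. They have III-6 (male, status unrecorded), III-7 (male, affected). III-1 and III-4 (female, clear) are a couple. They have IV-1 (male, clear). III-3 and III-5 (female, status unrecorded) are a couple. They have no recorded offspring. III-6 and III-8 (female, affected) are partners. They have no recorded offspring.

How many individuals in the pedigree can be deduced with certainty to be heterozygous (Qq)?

Obligate heterozygotes: II-1 is clear so carries Q and received q from I-2 (qq), so II-1 is Qq; II-2 is clear so carries Q and received q from I-2 (qq), so II-2 is Qq; II-4 is clear so carries Q and passed q to III-7 (qq), so II-4 is Qq.
Every other individual is either homozygous by phenotype or has at least one consistent homozygous assignment, so the count is 3.

3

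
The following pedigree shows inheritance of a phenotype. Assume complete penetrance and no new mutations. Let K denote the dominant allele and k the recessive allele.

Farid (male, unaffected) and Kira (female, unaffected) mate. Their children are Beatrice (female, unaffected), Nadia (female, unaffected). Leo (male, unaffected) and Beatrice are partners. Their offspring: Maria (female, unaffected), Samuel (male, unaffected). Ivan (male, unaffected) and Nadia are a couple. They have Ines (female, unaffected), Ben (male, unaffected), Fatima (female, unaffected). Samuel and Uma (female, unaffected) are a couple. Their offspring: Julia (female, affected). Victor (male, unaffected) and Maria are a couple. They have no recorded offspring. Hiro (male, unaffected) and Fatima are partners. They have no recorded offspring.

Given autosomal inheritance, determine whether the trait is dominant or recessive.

recessive

Samuel and Uma are both unaffected yet have an affected child Julia. Under dominance, an affected child requires at least one affected parent, so the trait cannot be dominant.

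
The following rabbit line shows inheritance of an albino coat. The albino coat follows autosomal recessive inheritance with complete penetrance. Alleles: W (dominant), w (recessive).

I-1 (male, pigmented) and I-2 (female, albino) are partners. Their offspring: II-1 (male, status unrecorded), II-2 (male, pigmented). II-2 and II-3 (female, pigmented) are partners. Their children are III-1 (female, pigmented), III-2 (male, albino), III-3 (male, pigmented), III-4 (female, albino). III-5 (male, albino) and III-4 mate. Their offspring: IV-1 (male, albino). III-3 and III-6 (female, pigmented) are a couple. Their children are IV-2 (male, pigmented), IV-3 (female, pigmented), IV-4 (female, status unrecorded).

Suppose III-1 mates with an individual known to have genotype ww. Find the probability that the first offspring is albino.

1/3

II-2 is pigmented so carries W and received w from I-2 (ww), so II-2 is Ww.
II-3 is pigmented so carries W and passed w to III-2 (ww), so II-3 is Ww.
III-1 is a pigmented offspring of II-2 (Ww) × II-3 (Ww), whose cross gives 1/4 WW : 1/2 Ww : 1/4 ww; conditioning on being pigmented, III-1 is WW with probability 1/3, Ww with probability 2/3.
Summing over parental genotype combinations, P(offspring is albino) = 2/3·1/2 = 1/3.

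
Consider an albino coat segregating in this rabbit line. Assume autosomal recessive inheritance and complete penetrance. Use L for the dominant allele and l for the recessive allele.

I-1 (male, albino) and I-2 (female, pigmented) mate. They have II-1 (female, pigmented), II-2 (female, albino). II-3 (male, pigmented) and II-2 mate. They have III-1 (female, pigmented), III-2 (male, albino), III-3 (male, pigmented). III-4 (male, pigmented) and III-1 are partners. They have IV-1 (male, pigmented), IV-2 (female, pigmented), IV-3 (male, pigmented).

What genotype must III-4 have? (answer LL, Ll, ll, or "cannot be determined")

III-4's phenotype allows LL or Ll, and no parent or child forces a single allele at both positions; consistent genotype assignments exist with III-4 as LL or Ll.

cannot be determined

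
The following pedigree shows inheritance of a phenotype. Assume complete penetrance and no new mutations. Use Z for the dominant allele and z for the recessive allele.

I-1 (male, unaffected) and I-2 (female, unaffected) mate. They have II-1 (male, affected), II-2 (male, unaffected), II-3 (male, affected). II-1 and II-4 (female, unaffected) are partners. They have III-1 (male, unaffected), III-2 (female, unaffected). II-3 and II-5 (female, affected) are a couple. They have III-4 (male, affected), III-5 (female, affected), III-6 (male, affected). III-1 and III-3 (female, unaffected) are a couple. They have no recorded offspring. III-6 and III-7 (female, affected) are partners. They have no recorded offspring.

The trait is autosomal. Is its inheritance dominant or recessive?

I-1 and I-2 are both unaffected yet have an affected child II-1. Under dominance, an affected child requires at least one affected parent, so the trait cannot be dominant.

recessive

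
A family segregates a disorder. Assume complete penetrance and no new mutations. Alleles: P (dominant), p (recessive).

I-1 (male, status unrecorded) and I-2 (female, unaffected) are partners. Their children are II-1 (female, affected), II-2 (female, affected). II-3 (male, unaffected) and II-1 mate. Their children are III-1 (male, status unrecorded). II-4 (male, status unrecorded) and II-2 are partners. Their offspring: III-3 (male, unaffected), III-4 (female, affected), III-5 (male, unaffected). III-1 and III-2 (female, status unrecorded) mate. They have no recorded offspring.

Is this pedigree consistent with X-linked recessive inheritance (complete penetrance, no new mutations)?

No

Under X-linked recessive, III-3 (unaffected, male) cannot arise from II-4 (unrecorded) × II-2 (affected).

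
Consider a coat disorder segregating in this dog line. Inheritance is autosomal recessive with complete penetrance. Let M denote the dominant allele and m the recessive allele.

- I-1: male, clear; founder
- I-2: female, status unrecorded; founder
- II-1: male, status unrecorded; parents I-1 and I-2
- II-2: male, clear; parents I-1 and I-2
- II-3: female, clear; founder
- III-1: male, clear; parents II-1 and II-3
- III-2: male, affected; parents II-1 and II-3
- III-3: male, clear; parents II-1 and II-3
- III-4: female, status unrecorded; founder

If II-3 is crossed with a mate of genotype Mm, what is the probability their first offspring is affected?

II-3 is clear so carries M and passed m to III-2 (mm), so II-3 is Mm.
The cross gives 1/4 MM : 1/2 Mm : 1/4 mm, so P(offspring is affected) = 1/4.

1/4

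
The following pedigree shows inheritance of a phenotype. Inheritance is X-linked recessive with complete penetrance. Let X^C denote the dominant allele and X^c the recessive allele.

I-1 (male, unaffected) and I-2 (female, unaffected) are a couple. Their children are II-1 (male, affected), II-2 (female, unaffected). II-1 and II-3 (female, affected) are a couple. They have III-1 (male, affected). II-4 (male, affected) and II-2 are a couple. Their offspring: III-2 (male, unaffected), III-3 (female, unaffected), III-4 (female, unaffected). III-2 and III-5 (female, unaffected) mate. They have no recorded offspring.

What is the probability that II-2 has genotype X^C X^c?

I-1 is unaffected, so I-1 is X^C Y.
I-2 is unaffected so carries C and passed c to II-1 (X^c Y), so I-2 is X^C X^c.
Their cross gives offspring ratios 1/2 X^C X^C : 1/2 X^C X^c. Conditioning on II-2 being unaffected, P(X^C X^c) = 1/2 / 1 = 1/2 before taking II-2's own offspring into account.
II-4 is affected, so II-4 is X^c Y.
Now use II-2's offspring. Probability of each recorded status — unaffected son III-2: 1/2 if II-2 is X^C X^c, 1 if X^C X^C; unaffected daughter III-3: 1/2 if II-2 is X^C X^c, 1 if X^C X^C; unaffected daughter III-4: 1/2 if II-2 is X^C X^c, 1 if X^C X^C.
Bayes: P(X^C X^c) = 1/2·1/8 / (1/2·1/8 + 1/2·1) = 1/9.

1/9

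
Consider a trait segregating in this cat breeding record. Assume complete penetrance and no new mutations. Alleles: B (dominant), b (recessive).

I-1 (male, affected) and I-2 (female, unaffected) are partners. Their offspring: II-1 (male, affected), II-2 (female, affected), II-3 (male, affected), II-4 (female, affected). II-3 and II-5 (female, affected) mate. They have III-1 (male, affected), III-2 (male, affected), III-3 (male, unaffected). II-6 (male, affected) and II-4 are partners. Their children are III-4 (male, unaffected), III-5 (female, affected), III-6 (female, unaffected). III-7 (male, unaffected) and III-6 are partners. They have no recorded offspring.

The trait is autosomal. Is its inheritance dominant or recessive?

II-3 and II-5 are both affected yet have an unaffected child III-3. Under a recessive model two affected parents are homozygous and every child would be affected, so the trait cannot be recessive.

dominant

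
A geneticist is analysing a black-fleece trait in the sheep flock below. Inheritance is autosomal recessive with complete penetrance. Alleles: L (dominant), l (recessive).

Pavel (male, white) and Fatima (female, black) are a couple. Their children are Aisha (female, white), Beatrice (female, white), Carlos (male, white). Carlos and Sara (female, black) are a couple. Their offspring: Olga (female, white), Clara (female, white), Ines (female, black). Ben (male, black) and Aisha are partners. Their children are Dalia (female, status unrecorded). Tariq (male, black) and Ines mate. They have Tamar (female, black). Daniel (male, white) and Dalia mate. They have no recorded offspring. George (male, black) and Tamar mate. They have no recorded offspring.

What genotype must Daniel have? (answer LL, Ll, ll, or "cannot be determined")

cannot be determined

Daniel's phenotype allows LL or Ll, and no parent or child forces a single allele at both positions; consistent genotype assignments exist with Daniel as LL or Ll.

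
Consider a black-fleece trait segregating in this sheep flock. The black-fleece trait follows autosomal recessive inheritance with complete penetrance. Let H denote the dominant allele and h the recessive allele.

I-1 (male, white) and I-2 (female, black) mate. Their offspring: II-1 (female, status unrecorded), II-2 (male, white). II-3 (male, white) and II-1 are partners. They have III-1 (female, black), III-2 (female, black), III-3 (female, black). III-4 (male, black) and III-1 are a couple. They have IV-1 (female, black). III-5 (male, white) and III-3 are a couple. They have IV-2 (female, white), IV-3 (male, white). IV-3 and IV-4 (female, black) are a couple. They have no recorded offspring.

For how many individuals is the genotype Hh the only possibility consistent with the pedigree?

4

Obligate heterozygotes: II-2 is white so carries H and received h from I-2 (hh), so II-2 is Hh; II-3 is white so carries H and passed h to III-1 (hh), so II-3 is Hh; IV-2 is white so carries H and received h from III-3 (hh), so IV-2 is Hh; IV-3 is white so carries H and received h from III-3 (hh), so IV-3 is Hh.
Every other individual is either homozygous by phenotype or has at least one consistent homozygous assignment, so the count is 4.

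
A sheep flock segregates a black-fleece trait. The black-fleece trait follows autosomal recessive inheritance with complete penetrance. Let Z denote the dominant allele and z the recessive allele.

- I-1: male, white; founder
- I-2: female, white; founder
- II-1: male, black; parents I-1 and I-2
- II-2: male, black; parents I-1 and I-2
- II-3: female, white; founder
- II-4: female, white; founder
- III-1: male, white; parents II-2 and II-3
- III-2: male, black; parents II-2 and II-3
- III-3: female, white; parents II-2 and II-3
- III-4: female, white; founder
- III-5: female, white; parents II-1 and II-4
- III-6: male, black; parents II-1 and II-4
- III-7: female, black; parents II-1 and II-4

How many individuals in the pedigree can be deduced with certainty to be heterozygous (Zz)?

7

Obligate heterozygotes: I-1 is white so carries Z and passed z to II-1 (zz), so I-1 is Zz; I-2 is white so carries Z and passed z to II-1 (zz), so I-2 is Zz; II-3 is white so carries Z and passed z to III-2 (zz), so II-3 is Zz; II-4 is white so carries Z and passed z to III-6 (zz), so II-4 is Zz; III-1 is white so carries Z and received z from II-2 (zz), so III-1 is Zz; III-3 is white so carries Z and received z from II-2 (zz), so III-3 is Zz; III-5 is white so carries Z and received z from II-1 (zz), so III-5 is Zz.
Every other individual is either homozygous by phenotype or has at least one consistent homozygous assignment, so the count is 7.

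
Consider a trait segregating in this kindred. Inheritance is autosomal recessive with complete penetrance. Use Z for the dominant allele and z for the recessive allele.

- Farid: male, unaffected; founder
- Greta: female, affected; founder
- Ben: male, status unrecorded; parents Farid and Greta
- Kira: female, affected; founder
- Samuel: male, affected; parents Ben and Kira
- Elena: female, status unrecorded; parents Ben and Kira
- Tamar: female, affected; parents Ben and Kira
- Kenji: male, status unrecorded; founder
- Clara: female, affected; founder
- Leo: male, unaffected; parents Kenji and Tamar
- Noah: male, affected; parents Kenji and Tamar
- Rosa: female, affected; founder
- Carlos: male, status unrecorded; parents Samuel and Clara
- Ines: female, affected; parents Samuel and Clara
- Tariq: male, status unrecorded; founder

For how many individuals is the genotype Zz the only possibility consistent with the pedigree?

2

Obligate heterozygotes: Kenji passed Z to Leo (Zz, whose z came from Tamar) and passed z to Noah (zz), so Kenji is Zz; Leo is unaffected so carries Z and received z from Tamar (zz), so Leo is Zz.
Every other individual is either homozygous by phenotype or has at least one consistent homozygous assignment, so the count is 2.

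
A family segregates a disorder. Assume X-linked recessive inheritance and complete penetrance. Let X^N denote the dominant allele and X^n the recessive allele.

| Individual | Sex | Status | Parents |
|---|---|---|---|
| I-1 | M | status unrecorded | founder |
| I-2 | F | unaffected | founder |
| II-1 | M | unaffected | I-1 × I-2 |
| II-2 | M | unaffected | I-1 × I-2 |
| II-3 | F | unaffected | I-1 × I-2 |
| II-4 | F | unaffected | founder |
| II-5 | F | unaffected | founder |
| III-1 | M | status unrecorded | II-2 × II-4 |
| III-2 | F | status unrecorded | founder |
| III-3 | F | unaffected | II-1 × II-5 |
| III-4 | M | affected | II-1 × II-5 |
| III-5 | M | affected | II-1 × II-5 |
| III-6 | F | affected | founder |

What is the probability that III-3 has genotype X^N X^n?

1/2

II-1 is unaffected, so II-1 is X^N Y.
II-5 is unaffected so carries N and passed n to III-4 (X^n Y), so II-5 is X^N X^n.
Their cross gives offspring ratios 1/2 X^N X^N : 1/2 X^N X^n. Conditioning on III-3 being unaffected, P(X^N X^n) = 1/2 / 1 = 1/2.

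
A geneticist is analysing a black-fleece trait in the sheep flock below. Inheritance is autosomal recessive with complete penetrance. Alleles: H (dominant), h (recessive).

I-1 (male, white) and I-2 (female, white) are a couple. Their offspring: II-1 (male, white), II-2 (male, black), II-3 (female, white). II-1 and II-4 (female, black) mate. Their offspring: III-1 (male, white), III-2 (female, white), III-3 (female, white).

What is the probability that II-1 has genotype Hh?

I-1 is white so carries H and passed h to II-2 (hh), so I-1 is Hh.
I-2 is white so carries H and passed h to II-2 (hh), so I-2 is Hh.
Their cross gives offspring ratios 1/4 HH : 1/2 Hh : 1/4 hh. Conditioning on II-1 being white, P(Hh) = 1/2 / 3/4 = 2/3 before taking II-1's own offspring into account.
II-4 is black, so II-4 is hh.
Now use II-1's offspring. Probability of each recorded status — white son III-1: 1/2 if II-1 is Hh, 1 if HH; white daughter III-2: 1/2 if II-1 is Hh, 1 if HH; white daughter III-3: 1/2 if II-1 is Hh, 1 if HH.
Bayes: P(Hh) = 2/3·1/8 / (2/3·1/8 + 1/3·1) = 1/5.

1/5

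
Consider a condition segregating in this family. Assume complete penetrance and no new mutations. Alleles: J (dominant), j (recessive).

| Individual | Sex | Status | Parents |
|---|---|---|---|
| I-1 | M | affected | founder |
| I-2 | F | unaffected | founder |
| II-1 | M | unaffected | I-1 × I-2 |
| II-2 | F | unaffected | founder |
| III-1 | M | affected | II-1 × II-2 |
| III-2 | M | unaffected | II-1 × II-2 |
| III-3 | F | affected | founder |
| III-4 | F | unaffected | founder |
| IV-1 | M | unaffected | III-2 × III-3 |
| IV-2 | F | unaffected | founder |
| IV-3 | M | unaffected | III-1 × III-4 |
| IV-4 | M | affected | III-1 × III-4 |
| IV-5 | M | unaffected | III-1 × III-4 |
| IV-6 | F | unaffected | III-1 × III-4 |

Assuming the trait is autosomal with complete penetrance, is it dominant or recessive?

II-1 and II-2 are both unaffected yet have an affected child III-1. Under dominance, an affected child requires at least one affected parent, so the trait cannot be dominant.

recessive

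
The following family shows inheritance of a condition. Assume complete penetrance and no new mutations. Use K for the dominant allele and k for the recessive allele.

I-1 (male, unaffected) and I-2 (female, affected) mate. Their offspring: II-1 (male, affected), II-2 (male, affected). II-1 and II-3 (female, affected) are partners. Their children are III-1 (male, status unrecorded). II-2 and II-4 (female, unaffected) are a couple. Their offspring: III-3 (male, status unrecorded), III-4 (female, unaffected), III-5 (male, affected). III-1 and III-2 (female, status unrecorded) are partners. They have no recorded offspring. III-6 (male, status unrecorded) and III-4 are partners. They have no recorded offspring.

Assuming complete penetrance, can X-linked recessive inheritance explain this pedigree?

Yes

A consistent assignment under X-linked recessive exists: I-1 X^K Y, I-2 X^k X^k, II-1 X^k Y, II-2 X^k Y, II-3 X^k X^k, II-4 X^K X^k, III-1 X^k Y, III-2 X^K X^K, III-3 X^K Y, III-4 X^K X^k, III-5 X^k Y, III-6 X^K Y.
In this assignment every recorded phenotype matches its genotype and every non-founder's genotype is obtainable from its parents' genotypes, so the pedigree is consistent.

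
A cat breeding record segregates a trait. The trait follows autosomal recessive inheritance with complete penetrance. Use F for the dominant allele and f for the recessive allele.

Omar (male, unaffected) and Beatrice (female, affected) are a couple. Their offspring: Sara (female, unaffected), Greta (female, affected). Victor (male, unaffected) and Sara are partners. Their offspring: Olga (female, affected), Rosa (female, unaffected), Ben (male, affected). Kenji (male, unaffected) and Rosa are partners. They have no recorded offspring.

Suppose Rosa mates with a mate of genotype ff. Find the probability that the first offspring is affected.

Victor is unaffected so carries F and passed f to Olga (ff), so Victor is Ff.
Sara is unaffected so carries F and received f from Beatrice (ff), so Sara is Ff.
Rosa is an unaffected offspring of Victor (Ff) × Sara (Ff), whose cross gives 1/4 FF : 1/2 Ff : 1/4 ff; conditioning on being unaffected, Rosa is FF with probability 1/3, Ff with probability 2/3.
Summing over parental genotype combinations, P(offspring is affected) = 2/3·1/2 = 1/3.

1/3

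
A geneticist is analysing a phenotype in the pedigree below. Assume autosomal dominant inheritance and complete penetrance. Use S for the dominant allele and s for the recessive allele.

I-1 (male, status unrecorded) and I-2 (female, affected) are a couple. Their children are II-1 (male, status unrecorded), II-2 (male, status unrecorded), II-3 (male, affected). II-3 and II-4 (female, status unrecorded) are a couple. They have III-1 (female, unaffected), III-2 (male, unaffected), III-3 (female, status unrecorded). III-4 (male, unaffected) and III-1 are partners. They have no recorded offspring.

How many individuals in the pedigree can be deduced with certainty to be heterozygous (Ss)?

Obligate heterozygotes: II-3 is affected so carries S and passed s to III-1 (ss), so II-3 is Ss.
Every other individual is either homozygous by phenotype or has at least one consistent homozygous assignment, so the count is 1.

1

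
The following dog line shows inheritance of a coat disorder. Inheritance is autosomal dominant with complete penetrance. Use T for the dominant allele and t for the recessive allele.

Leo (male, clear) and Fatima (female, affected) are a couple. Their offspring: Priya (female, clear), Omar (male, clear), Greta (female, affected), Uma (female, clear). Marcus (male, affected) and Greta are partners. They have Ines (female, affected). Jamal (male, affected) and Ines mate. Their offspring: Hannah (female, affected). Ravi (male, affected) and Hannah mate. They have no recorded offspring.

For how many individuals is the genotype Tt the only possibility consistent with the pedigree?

2

Obligate heterozygotes: Fatima is affected so carries T and passed t to Priya (tt), so Fatima is Tt; Greta is affected so carries T and received t from Leo (tt), so Greta is Tt.
Every other individual is either homozygous by phenotype or has at least one consistent homozygous assignment, so the count is 2.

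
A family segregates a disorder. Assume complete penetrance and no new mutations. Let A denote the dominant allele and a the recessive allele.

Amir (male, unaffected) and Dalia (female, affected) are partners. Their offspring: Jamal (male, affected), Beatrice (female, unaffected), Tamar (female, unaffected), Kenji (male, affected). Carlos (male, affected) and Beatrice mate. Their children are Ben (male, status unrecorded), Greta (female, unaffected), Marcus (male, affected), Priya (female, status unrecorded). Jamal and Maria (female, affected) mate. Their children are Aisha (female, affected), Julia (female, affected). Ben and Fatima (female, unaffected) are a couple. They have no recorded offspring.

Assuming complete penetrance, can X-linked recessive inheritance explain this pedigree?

A consistent assignment under X-linked recessive exists: Amir X^A Y, Dalia X^a X^a, Jamal X^a Y, Beatrice X^A X^a, Tamar X^A X^a, Kenji X^a Y, Carlos X^a Y, Maria X^a X^a, Ben X^A Y, Greta X^A X^a, Marcus X^a Y, Priya X^A X^a, Fatima X^A X^A, Aisha X^a X^a, Julia X^a X^a.
In this assignment every recorded phenotype matches its genotype and every non-founder's genotype is obtainable from its parents' genotypes, so the pedigree is consistent.

Yes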